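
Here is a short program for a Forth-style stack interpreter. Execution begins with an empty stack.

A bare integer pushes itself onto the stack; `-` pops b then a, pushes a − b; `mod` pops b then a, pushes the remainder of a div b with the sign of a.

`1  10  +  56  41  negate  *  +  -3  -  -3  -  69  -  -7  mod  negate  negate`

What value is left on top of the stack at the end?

1      : 1
10     : 1 10
+      : 11
56     : 11 56
41     : 11 56 41
negate : 11 56 -41
*      : 11 -2296
+      : -2285
-3     : -2285 -3
-      : -2282
-3     : -2282 -3
-      : -2279
69     : -2279 69
-      : -2348
-7     : -2348 -7
mod    : -3
negate : 3
negate : -3

-3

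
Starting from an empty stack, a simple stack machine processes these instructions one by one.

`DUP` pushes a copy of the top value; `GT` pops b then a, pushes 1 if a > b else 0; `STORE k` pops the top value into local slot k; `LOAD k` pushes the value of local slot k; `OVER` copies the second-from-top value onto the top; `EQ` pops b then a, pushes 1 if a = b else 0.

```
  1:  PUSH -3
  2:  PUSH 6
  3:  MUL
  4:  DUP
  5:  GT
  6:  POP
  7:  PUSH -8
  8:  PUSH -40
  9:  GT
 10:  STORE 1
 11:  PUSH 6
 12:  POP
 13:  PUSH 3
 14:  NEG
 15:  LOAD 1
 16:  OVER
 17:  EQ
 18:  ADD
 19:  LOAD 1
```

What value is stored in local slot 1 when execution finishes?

PUSH -3  -> -3
PUSH 6   -> -3 6
MUL      -> -18
DUP      -> -18 -18
GT       -> 0
POP      -> (empty)
PUSH -8  -> -8
PUSH -40 -> -8 -40
GT       -> 1
STORE 1  -> (empty)
PUSH 6   -> 6
POP      -> (empty)
PUSH 3   -> 3
NEG      -> -3
LOAD 1   -> -3 1
OVER     -> -3 1 -3
EQ       -> -3 0
ADD      -> -3
LOAD 1   -> -3 1

1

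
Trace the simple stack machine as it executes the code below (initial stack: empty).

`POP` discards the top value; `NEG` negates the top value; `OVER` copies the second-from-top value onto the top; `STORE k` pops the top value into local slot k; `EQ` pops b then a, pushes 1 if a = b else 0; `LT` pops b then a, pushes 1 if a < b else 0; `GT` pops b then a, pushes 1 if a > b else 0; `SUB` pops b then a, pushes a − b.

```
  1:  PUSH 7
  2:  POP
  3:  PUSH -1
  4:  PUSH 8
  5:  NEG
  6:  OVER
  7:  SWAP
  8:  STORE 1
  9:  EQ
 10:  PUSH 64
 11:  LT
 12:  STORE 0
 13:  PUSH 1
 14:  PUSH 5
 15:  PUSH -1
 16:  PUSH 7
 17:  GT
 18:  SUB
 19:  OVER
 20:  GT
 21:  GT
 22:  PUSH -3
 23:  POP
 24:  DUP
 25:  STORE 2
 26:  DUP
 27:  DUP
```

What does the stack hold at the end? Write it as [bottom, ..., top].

PUSH 7  : [7]
POP     : []
PUSH -1 : [-1]
PUSH 8  : [-1, 8]
NEG     : [-1, -8]
OVER    : [-1, -8, -1]
SWAP    : [-1, -1, -8]
STORE 1 : [-1, -1]
EQ      : [1]
PUSH 64 : [1, 64]
LT      : [1]
STORE 0 : []
PUSH 1  : [1]
PUSH 5  : [1, 5]
PUSH -1 : [1, 5, -1]
PUSH 7  : [1, 5, -1, 7]
GT      : [1, 5, 0]
SUB     : [1, 5]
OVER    : [1, 5, 1]
GT      : [1, 1]
GT      : [0]
PUSH -3 : [0, -3]
POP     : [0]
DUP     : [0, 0]
STORE 2 : [0]
DUP     : [0, 0]
DUP     : [0, 0, 0]

[0, 0, 0]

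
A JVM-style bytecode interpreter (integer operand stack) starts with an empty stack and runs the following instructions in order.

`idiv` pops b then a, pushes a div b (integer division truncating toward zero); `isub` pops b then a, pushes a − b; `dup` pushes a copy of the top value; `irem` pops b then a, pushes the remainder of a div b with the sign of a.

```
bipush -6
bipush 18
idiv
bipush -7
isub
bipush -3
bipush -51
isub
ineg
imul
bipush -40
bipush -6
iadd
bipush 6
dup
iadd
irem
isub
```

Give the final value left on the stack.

-326

bipush -6  : [-6]
bipush 18  : [-6, 18]
idiv       : [0]
bipush -7  : [0, -7]
isub       : [7]
bipush -3  : [7, -3]
bipush -51 : [7, -3, -51]
isub       : [7, 48]
ineg       : [7, -48]
imul       : [-336]
bipush -40 : [-336, -40]
bipush -6  : [-336, -40, -6]
iadd       : [-336, -46]
bipush 6   : [-336, -46, 6]
dup        : [-336, -46, 6, 6]
iadd       : [-336, -46, 12]
irem       : [-336, -10]
isub       : [-326]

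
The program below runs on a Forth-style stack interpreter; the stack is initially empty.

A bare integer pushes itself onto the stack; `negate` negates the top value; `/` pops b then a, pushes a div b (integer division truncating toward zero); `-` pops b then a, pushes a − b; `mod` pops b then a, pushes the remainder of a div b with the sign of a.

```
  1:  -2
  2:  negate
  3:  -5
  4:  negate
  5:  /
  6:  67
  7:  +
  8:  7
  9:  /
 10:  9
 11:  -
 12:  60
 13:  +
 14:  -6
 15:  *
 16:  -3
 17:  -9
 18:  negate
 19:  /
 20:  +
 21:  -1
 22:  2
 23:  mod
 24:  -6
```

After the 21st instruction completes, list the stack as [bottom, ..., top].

-2     → -2
negate → 2
-5     → 2 -5
negate → 2 5
/      → 0
67     → 0 67
+      → 67
7      → 67 7
/      → 9
9      → 9 9
-      → 0
60     → 0 60
+      → 60
-6     → 60 -6
*      → -360
-3     → -360 -3
-9     → -360 -3 -9
negate → -360 -3 9
/      → -360 0
+      → -360
-1     → -360 -1

[-360, -1]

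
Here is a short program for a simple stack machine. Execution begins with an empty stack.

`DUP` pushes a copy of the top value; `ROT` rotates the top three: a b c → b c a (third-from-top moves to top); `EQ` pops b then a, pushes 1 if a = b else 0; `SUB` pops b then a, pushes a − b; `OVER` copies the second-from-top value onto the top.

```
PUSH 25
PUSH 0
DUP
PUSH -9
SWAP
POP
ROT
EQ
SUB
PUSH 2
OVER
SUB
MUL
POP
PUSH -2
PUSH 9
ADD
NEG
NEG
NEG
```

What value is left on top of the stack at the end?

PUSH 25 -> [25]
PUSH 0  -> [25, 0]
DUP     -> [25, 0, 0]
PUSH -9 -> [25, 0, 0, -9]
SWAP    -> [25, 0, -9, 0]
POP     -> [25, 0, -9]
ROT     -> [0, -9, 25]
EQ      -> [0, 0]
SUB     -> [0]
PUSH 2  -> [0, 2]
OVER    -> [0, 2, 0]
SUB     -> [0, 2]
MUL     -> [0]
POP     -> []
PUSH -2 -> [-2]
PUSH 9  -> [-2, 9]
ADD     -> [7]
NEG     -> [-7]
NEG     -> [7]
NEG     -> [-7]

-7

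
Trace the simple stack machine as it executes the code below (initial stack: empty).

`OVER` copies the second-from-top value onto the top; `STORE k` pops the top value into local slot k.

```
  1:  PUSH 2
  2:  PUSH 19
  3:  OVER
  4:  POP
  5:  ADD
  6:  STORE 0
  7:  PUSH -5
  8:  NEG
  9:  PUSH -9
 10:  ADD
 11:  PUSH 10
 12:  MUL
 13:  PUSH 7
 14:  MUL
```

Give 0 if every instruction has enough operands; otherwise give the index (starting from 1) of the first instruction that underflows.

0

PUSH 2   [2]
PUSH 19  [2, 19]
OVER     [2, 19, 2]
POP      [2, 19]
ADD      [21]
STORE 0  []
PUSH -5  [-5]
NEG      [5]
PUSH -9  [5, -9]
ADD      [-4]
PUSH 10  [-4, 10]
MUL      [-40]
PUSH 7   [-40, 7]
MUL      [-280]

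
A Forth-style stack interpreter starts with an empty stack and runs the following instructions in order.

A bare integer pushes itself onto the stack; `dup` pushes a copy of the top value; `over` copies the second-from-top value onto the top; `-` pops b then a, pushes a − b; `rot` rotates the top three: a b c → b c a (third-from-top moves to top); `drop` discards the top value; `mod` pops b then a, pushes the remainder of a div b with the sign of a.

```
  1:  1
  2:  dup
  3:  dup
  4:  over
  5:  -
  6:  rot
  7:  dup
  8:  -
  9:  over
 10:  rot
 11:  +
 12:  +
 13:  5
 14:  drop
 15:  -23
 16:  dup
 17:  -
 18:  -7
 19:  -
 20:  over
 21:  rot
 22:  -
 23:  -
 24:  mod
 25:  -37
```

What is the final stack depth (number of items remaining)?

2

1    → 1
dup  → 1 1
dup  → 1 1 1
over → 1 1 1 1
-    → 1 1 0
rot  → 1 0 1
dup  → 1 0 1 1
-    → 1 0 0
over → 1 0 0 0
rot  → 1 0 0 0
+    → 1 0 0
+    → 1 0
5    → 1 0 5
drop → 1 0
-23  → 1 0 -23
dup  → 1 0 -23 -23
-    → 1 0 0
-7   → 1 0 0 -7
-    → 1 0 7
over → 1 0 7 0
rot  → 1 7 0 0
-    → 1 7 0
-    → 1 7
mod  → 1
-37  → 1 -37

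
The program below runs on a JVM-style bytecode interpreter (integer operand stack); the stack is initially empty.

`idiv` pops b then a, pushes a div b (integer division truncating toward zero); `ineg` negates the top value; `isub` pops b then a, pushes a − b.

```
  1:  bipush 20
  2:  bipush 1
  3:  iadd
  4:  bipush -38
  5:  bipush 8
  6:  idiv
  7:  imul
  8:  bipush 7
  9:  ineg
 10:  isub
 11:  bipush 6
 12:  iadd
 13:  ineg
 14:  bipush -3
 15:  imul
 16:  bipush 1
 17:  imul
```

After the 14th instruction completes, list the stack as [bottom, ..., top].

[71, -3]

bipush 20  → 20
bipush 1   → 20 1
iadd       → 21
bipush -38 → 21 -38
bipush 8   → 21 -38 8
idiv       → 21 -4
imul       → -84
bipush 7   → -84 7
ineg       → -84 -7
isub       → -77
bipush 6   → -77 6
iadd       → -71
ineg       → 71
bipush -3  → 71 -3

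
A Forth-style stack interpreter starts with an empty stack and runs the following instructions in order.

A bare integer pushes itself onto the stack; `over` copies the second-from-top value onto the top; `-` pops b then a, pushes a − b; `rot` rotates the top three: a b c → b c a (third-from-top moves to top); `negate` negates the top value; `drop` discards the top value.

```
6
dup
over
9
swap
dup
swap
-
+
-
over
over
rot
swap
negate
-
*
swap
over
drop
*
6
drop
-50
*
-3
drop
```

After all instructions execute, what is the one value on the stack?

6      : 6
dup    : 6 6
over   : 6 6 6
9      : 6 6 6 9
swap   : 6 6 9 6
dup    : 6 6 9 6 6
swap   : 6 6 9 6 6
-      : 6 6 9 0
+      : 6 6 9
-      : 6 -3
over   : 6 -3 6
over   : 6 -3 6 -3
rot    : 6 6 -3 -3
swap   : 6 6 -3 -3
negate : 6 6 -3 3
-      : 6 6 -6
*      : 6 -36
swap   : -36 6
over   : -36 6 -36
drop   : -36 6
*      : -216
6      : -216 6
drop   : -216
-50    : -216 -50
*      : 10800
-3     : 10800 -3
drop   : 10800

10800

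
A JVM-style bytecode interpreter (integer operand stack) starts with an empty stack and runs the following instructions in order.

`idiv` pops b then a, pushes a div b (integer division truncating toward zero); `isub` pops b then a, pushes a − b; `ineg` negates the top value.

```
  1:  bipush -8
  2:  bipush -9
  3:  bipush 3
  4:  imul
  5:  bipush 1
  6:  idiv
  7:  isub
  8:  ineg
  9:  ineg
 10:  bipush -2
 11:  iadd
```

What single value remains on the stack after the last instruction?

bipush -8 -> [-8]
bipush -9 -> [-8, -9]
bipush 3  -> [-8, -9, 3]
imul      -> [-8, -27]
bipush 1  -> [-8, -27, 1]
idiv      -> [-8, -27]
isub      -> [19]
ineg      -> [-19]
ineg      -> [19]
bipush -2 -> [19, -2]
iadd      -> [17]

17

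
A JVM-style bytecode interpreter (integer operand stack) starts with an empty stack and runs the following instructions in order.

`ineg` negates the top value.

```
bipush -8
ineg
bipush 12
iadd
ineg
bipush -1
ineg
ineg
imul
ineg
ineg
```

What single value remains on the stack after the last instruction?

bipush -8 : [-8]
ineg      : [8]
bipush 12 : [8, 12]
iadd      : [20]
ineg      : [-20]
bipush -1 : [-20, -1]
ineg      : [-20, 1]
ineg      : [-20, -1]
imul      : [20]
ineg      : [-20]
ineg      : [20]

20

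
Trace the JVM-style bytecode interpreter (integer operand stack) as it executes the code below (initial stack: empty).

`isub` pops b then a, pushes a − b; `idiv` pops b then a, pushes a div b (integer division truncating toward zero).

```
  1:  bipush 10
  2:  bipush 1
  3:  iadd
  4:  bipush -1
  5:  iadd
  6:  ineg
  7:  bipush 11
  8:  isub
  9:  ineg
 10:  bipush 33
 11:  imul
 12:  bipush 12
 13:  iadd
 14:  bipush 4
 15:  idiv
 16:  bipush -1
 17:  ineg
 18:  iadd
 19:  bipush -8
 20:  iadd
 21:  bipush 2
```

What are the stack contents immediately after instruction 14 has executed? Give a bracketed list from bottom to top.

bipush 10  10
bipush 1   10 1
iadd       11
bipush -1  11 -1
iadd       10
ineg       -10
bipush 11  -10 11
isub       -21
ineg       21
bipush 33  21 33
imul       693
bipush 12  693 12
iadd       705
bipush 4   705 4

[705, 4]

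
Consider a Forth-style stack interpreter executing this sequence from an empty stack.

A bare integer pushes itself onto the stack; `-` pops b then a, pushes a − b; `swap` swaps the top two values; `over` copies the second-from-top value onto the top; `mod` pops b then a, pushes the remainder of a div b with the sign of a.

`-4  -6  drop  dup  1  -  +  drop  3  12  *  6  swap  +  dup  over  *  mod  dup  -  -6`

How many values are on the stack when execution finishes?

-4   → -4
-6   → -4 -6
drop → -4
dup  → -4 -4
1    → -4 -4 1
-    → -4 -5
+    → -9
drop → (empty)
3    → 3
12   → 3 12
*    → 36
6    → 36 6
swap → 6 36
+    → 42
dup  → 42 42
over → 42 42 42
*    → 42 1764
mod  → 42
dup  → 42 42
-    → 0
-6   → 0 -6

2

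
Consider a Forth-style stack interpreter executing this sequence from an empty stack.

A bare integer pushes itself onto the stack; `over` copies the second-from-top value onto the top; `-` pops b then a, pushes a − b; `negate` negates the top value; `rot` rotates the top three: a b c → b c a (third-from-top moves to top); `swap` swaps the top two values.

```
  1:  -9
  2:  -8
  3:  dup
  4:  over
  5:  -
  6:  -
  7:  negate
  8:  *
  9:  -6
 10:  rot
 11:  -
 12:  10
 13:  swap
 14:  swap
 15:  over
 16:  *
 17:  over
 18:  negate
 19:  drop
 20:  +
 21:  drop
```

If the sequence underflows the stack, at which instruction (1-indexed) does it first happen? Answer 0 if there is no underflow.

-9      [-9]
-8      [-9, -8]
dup     [-9, -8, -8]
over    [-9, -8, -8, -8]
-       [-9, -8, 0]
-       [-9, -8]
negate  [-9, 8]
*       [-72]
-6      [-72, -6]
rot  — needs 3 operands, stack has 2 → underflow

10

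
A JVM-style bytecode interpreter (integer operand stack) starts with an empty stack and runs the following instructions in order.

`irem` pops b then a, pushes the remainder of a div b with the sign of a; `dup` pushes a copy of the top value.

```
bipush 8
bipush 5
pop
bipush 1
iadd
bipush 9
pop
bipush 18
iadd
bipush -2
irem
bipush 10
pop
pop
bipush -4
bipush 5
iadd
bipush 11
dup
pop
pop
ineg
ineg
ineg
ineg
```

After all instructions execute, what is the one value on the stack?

bipush 8  : 8
bipush 5  : 8 5
pop       : 8
bipush 1  : 8 1
iadd      : 9
bipush 9  : 9 9
pop       : 9
bipush 18 : 9 18
iadd      : 27
bipush -2 : 27 -2
irem      : 1
bipush 10 : 1 10
pop       : 1
pop       : (empty)
bipush -4 : -4
bipush 5  : -4 5
iadd      : 1
bipush 11 : 1 11
dup       : 1 11 11
pop       : 1 11
pop       : 1
ineg      : -1
ineg      : 1
ineg      : -1
ineg      : 1

1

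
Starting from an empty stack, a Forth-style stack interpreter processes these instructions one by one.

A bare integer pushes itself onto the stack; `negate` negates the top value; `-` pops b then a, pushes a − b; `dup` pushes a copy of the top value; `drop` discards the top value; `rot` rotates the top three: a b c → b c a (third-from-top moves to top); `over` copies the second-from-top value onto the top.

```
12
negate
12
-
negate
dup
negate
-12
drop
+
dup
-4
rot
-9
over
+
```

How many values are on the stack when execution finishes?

4

12     -> 12
negate -> -12
12     -> -12 12
-      -> -24
negate -> 24
dup    -> 24 24
negate -> 24 -24
-12    -> 24 -24 -12
drop   -> 24 -24
+      -> 0
dup    -> 0 0
-4     -> 0 0 -4
rot    -> 0 -4 0
-9     -> 0 -4 0 -9
over   -> 0 -4 0 -9 0
+      -> 0 -4 0 -9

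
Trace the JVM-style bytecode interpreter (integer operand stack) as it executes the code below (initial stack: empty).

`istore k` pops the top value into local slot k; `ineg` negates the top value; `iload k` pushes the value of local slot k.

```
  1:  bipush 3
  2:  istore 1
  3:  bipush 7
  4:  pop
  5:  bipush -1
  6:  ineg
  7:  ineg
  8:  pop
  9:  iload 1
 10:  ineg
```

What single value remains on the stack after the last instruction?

bipush 3  → [3]
istore 1  → []
bipush 7  → [7]
pop       → []
bipush -1 → [-1]
ineg      → [1]
ineg      → [-1]
pop       → []
iload 1   → [3]
ineg      → [-3]

-3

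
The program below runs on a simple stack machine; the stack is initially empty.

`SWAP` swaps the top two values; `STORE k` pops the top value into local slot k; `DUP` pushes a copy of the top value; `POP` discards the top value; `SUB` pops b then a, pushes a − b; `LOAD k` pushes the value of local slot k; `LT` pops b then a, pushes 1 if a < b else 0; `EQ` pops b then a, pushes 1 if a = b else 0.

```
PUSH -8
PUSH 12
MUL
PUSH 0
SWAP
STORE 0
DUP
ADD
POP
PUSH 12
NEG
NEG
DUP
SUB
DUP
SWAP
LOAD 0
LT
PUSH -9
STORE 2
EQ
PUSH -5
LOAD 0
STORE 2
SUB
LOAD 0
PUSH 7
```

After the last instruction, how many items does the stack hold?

3

PUSH -8  [-8]
PUSH 12  [-8, 12]
MUL      [-96]
PUSH 0   [-96, 0]
SWAP     [0, -96]
STORE 0  [0]
DUP      [0, 0]
ADD      [0]
POP      []
PUSH 12  [12]
NEG      [-12]
NEG      [12]
DUP      [12, 12]
SUB      [0]
DUP      [0, 0]
SWAP     [0, 0]
LOAD 0   [0, 0, -96]
LT       [0, 0]
PUSH -9  [0, 0, -9]
STORE 2  [0, 0]
EQ       [1]
PUSH -5  [1, -5]
LOAD 0   [1, -5, -96]
STORE 2  [1, -5]
SUB      [6]
LOAD 0   [6, -96]
PUSH 7   [6, -96, 7]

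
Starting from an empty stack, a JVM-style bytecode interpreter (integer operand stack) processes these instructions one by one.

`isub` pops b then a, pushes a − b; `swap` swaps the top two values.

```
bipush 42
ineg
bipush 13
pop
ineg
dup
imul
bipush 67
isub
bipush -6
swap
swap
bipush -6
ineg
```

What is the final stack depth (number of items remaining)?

3

bipush 42 -> 42
ineg      -> -42
bipush 13 -> -42 13
pop       -> -42
ineg      -> 42
dup       -> 42 42
imul      -> 1764
bipush 67 -> 1764 67
isub      -> 1697
bipush -6 -> 1697 -6
swap      -> -6 1697
swap      -> 1697 -6
bipush -6 -> 1697 -6 -6
ineg      -> 1697 -6 6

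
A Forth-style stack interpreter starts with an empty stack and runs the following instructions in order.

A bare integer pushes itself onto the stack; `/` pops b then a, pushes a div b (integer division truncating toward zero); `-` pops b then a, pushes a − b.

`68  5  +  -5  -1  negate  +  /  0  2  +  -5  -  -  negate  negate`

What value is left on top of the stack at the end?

68      68
5       68 5
+       73
-5      73 -5
-1      73 -5 -1
negate  73 -5 1
+       73 -4
/       -18
0       -18 0
2       -18 0 2
+       -18 2
-5      -18 2 -5
-       -18 7
-       -25
negate  25
negate  -25

-25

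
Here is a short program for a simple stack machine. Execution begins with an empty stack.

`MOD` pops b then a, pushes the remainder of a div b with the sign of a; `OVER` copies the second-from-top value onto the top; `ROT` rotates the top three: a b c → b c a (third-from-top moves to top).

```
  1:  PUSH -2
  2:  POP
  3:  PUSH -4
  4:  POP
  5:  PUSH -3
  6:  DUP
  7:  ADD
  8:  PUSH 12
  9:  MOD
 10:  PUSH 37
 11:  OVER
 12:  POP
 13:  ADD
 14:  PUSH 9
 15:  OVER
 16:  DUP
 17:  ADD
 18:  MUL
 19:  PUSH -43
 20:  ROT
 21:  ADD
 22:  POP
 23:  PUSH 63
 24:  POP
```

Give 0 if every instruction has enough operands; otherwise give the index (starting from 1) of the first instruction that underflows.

PUSH -2  : -2
POP      : (empty)
PUSH -4  : -4
POP      : (empty)
PUSH -3  : -3
DUP      : -3 -3
ADD      : -6
PUSH 12  : -6 12
MOD      : -6
PUSH 37  : -6 37
OVER     : -6 37 -6
POP      : -6 37
ADD      : 31
PUSH 9   : 31 9
OVER     : 31 9 31
DUP      : 31 9 31 31
ADD      : 31 9 62
MUL      : 31 558
PUSH -43 : 31 558 -43
ROT      : 558 -43 31
ADD      : 558 -12
POP      : 558
PUSH 63  : 558 63
POP      : 558

0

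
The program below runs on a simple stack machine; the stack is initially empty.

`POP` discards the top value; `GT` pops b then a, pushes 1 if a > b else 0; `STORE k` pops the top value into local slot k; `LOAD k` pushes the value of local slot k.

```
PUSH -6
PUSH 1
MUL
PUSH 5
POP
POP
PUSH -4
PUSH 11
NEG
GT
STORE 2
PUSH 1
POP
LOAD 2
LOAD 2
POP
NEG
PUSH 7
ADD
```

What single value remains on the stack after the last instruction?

6

PUSH -6 : -6
PUSH 1  : -6 1
MUL     : -6
PUSH 5  : -6 5
POP     : -6
POP     : (empty)
PUSH -4 : -4
PUSH 11 : -4 11
NEG     : -4 -11
GT      : 1
STORE 2 : (empty)
PUSH 1  : 1
POP     : (empty)
LOAD 2  : 1
LOAD 2  : 1 1
POP     : 1
NEG     : -1
PUSH 7  : -1 7
ADD     : 6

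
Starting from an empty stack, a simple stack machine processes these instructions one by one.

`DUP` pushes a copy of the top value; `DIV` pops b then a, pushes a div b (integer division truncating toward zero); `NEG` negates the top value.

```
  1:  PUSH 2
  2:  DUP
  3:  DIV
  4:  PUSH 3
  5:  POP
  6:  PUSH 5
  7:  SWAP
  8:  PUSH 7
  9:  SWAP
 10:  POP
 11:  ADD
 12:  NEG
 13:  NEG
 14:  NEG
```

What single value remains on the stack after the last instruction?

PUSH 2 -> [2]
DUP    -> [2, 2]
DIV    -> [1]
PUSH 3 -> [1, 3]
POP    -> [1]
PUSH 5 -> [1, 5]
SWAP   -> [5, 1]
PUSH 7 -> [5, 1, 7]
SWAP   -> [5, 7, 1]
POP    -> [5, 7]
ADD    -> [12]
NEG    -> [-12]
NEG    -> [12]
NEG    -> [-12]

-12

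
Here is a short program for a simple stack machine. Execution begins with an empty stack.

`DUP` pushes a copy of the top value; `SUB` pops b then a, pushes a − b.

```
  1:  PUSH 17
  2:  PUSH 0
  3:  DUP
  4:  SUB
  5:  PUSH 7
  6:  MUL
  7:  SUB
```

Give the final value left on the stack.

17

PUSH 17  [17]
PUSH 0   [17, 0]
DUP      [17, 0, 0]
SUB      [17, 0]
PUSH 7   [17, 0, 7]
MUL      [17, 0]
SUB      [17]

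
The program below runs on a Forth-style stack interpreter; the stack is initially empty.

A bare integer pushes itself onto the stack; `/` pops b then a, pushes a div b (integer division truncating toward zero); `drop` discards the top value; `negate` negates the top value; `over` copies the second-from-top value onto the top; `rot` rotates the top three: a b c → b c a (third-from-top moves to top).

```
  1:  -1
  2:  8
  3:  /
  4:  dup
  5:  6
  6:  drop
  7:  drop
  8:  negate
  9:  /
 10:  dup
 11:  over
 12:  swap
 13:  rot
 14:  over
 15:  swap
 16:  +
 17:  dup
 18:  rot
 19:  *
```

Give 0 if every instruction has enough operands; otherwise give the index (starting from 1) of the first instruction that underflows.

-1     -> -1
8      -> -1 8
/      -> 0
dup    -> 0 0
6      -> 0 0 6
drop   -> 0 0
drop   -> 0
negate -> 0
/  — needs 2 operands, stack has 1 → underflow

9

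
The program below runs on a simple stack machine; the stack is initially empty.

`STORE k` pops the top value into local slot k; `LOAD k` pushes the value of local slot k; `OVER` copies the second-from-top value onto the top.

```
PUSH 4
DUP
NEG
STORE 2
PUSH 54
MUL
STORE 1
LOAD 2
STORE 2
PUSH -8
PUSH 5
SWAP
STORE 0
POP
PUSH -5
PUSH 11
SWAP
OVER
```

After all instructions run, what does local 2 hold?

-4

PUSH 4  → [4]
DUP     → [4, 4]
NEG     → [4, -4]
STORE 2 → [4]
PUSH 54 → [4, 54]
MUL     → [216]
STORE 1 → []
LOAD 2  → [-4]
STORE 2 → []
PUSH -8 → [-8]
PUSH 5  → [-8, 5]
SWAP    → [5, -8]
STORE 0 → [5]
POP     → []
PUSH -5 → [-5]
PUSH 11 → [-5, 11]
SWAP    → [11, -5]
OVER    → [11, -5, 11]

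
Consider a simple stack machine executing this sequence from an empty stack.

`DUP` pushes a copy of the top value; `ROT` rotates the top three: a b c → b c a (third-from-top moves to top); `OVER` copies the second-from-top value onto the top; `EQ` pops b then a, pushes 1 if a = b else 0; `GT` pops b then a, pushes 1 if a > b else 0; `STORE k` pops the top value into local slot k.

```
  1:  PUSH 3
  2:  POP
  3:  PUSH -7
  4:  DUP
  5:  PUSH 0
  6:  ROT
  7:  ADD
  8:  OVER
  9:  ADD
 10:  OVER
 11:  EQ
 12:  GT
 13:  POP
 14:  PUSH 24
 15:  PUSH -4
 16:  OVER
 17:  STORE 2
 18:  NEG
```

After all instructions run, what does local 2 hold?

24

PUSH 3  : [3]
POP     : []
PUSH -7 : [-7]
DUP     : [-7, -7]
PUSH 0  : [-7, -7, 0]
ROT     : [-7, 0, -7]
ADD     : [-7, -7]
OVER    : [-7, -7, -7]
ADD     : [-7, -14]
OVER    : [-7, -14, -7]
EQ      : [-7, 0]
GT      : [0]
POP     : []
PUSH 24 : [24]
PUSH -4 : [24, -4]
OVER    : [24, -4, 24]
STORE 2 : [24, -4]
NEG     : [24, 4]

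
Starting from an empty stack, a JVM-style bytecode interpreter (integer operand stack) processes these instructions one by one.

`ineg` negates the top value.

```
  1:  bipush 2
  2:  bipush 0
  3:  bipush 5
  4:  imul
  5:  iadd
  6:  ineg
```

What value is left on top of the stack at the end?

bipush 2 : 2
bipush 0 : 2 0
bipush 5 : 2 0 5
imul     : 2 0
iadd     : 2
ineg     : -2

-2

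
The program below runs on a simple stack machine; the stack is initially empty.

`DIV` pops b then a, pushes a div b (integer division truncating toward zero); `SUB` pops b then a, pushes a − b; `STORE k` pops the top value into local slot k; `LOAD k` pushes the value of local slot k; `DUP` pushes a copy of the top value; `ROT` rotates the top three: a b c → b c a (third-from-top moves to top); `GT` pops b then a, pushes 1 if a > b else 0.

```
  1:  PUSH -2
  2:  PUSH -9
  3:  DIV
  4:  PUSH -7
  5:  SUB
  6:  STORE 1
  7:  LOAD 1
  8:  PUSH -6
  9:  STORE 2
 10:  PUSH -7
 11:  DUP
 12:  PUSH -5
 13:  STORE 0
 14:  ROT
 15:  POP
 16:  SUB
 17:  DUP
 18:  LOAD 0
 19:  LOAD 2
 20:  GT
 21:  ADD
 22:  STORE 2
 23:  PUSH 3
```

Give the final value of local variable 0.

-5

PUSH -2 -> -2
PUSH -9 -> -2 -9
DIV     -> 0
PUSH -7 -> 0 -7
SUB     -> 7
STORE 1 -> (empty)
LOAD 1  -> 7
PUSH -6 -> 7 -6
STORE 2 -> 7
PUSH -7 -> 7 -7
DUP     -> 7 -7 -7
PUSH -5 -> 7 -7 -7 -5
STORE 0 -> 7 -7 -7
ROT     -> -7 -7 7
POP     -> -7 -7
SUB     -> 0
DUP     -> 0 0
LOAD 0  -> 0 0 -5
LOAD 2  -> 0 0 -5 -6
GT      -> 0 0 1
ADD     -> 0 1
STORE 2 -> 0
PUSH 3  -> 0 3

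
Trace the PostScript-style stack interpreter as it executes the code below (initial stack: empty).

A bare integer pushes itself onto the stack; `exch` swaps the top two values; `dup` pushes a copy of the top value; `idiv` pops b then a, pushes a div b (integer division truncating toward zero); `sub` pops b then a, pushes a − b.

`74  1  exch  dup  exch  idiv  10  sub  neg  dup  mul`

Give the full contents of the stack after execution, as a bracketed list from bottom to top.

74   -> 74
1    -> 74 1
exch -> 1 74
dup  -> 1 74 74
exch -> 1 74 74
idiv -> 1 1
10   -> 1 1 10
sub  -> 1 -9
neg  -> 1 9
dup  -> 1 9 9
mul  -> 1 81

[1, 81]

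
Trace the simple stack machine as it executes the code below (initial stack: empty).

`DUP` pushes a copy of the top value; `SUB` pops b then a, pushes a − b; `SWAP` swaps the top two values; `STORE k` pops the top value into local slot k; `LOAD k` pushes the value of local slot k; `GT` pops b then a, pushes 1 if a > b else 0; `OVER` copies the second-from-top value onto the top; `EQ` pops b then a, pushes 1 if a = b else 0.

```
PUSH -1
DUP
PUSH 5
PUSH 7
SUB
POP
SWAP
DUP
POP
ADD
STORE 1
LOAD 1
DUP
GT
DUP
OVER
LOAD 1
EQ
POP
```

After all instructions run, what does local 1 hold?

-2

PUSH -1 -> [-1]
DUP     -> [-1, -1]
PUSH 5  -> [-1, -1, 5]
PUSH 7  -> [-1, -1, 5, 7]
SUB     -> [-1, -1, -2]
POP     -> [-1, -1]
SWAP    -> [-1, -1]
DUP     -> [-1, -1, -1]
POP     -> [-1, -1]
ADD     -> [-2]
STORE 1 -> []
LOAD 1  -> [-2]
DUP     -> [-2, -2]
GT      -> [0]
DUP     -> [0, 0]
OVER    -> [0, 0, 0]
LOAD 1  -> [0, 0, 0, -2]
EQ      -> [0, 0, 0]
POP     -> [0, 0]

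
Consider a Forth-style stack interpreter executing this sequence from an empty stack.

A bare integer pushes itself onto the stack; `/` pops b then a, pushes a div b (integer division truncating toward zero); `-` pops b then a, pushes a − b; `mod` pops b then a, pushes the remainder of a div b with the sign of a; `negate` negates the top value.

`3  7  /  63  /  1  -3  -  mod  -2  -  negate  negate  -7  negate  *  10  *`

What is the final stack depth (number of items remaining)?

1

3      : [3]
7      : [3, 7]
/      : [0]
63     : [0, 63]
/      : [0]
1      : [0, 1]
-3     : [0, 1, -3]
-      : [0, 4]
mod    : [0]
-2     : [0, -2]
-      : [2]
negate : [-2]
negate : [2]
-7     : [2, -7]
negate : [2, 7]
*      : [14]
10     : [14, 10]
*      : [140]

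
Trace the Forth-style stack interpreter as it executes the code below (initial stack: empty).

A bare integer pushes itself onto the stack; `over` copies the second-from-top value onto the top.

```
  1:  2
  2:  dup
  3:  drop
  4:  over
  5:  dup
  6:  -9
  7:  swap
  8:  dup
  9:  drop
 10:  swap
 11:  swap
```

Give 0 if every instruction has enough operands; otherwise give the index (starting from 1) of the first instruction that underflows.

2     [2]
dup   [2, 2]
drop  [2]
over  — needs 2 operands, stack has 1 → underflow

4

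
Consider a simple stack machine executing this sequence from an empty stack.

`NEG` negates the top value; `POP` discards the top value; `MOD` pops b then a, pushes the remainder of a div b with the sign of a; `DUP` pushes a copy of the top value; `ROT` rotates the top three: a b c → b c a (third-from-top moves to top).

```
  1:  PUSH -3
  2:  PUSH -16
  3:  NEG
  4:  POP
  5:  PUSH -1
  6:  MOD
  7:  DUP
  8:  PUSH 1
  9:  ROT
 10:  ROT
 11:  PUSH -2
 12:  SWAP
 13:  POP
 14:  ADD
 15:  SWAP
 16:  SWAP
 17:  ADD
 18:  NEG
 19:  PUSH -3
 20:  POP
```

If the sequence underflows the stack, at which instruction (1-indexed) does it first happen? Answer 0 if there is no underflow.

PUSH -3   [-3]
PUSH -16  [-3, -16]
NEG       [-3, 16]
POP       [-3]
PUSH -1   [-3, -1]
MOD       [0]
DUP       [0, 0]
PUSH 1    [0, 0, 1]
ROT       [0, 1, 0]
ROT       [1, 0, 0]
PUSH -2   [1, 0, 0, -2]
SWAP      [1, 0, -2, 0]
POP       [1, 0, -2]
ADD       [1, -2]
SWAP      [-2, 1]
SWAP      [1, -2]
ADD       [-1]
NEG       [1]
PUSH -3   [1, -3]
POP       [1]

0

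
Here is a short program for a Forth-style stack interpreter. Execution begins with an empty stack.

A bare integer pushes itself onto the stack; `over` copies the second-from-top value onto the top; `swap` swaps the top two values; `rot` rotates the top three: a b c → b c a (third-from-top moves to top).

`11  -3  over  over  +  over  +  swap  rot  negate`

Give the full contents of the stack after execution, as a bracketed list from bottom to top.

[5, -3, -11]

11     : [11]
-3     : [11, -3]
over   : [11, -3, 11]
over   : [11, -3, 11, -3]
+      : [11, -3, 8]
over   : [11, -3, 8, -3]
+      : [11, -3, 5]
swap   : [11, 5, -3]
rot    : [5, -3, 11]
negate : [5, -3, -11]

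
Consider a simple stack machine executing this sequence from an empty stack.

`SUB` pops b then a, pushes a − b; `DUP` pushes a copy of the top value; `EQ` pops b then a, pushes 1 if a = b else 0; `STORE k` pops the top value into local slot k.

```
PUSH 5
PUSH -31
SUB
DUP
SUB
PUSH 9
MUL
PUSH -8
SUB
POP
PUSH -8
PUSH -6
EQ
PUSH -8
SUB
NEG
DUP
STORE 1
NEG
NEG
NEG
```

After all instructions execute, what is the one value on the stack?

PUSH 5    5
PUSH -31  5 -31
SUB       36
DUP       36 36
SUB       0
PUSH 9    0 9
MUL       0
PUSH -8   0 -8
SUB       8
POP       (empty)
PUSH -8   -8
PUSH -6   -8 -6
EQ        0
PUSH -8   0 -8
SUB       8
NEG       -8
DUP       -8 -8
STORE 1   -8
NEG       8
NEG       -8
NEG       8

8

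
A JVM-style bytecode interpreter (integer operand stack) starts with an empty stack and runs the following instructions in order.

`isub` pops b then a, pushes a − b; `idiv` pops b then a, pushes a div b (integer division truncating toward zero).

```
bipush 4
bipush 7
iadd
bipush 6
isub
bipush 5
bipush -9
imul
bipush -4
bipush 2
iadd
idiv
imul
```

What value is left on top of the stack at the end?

bipush 4  → 4
bipush 7  → 4 7
iadd      → 11
bipush 6  → 11 6
isub      → 5
bipush 5  → 5 5
bipush -9 → 5 5 -9
imul      → 5 -45
bipush -4 → 5 -45 -4
bipush 2  → 5 -45 -4 2
iadd      → 5 -45 -2
idiv      → 5 22
imul      → 110

110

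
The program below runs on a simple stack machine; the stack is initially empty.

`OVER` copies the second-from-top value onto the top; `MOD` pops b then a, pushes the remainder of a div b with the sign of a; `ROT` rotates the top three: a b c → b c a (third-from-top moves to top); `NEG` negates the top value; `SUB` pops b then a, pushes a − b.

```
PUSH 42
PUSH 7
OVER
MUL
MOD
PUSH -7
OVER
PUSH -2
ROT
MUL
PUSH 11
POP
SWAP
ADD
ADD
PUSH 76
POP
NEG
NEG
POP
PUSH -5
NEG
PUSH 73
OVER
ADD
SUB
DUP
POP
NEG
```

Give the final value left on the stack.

73

PUSH 42 → [42]
PUSH 7  → [42, 7]
OVER    → [42, 7, 42]
MUL     → [42, 294]
MOD     → [42]
PUSH -7 → [42, -7]
OVER    → [42, -7, 42]
PUSH -2 → [42, -7, 42, -2]
ROT     → [42, 42, -2, -7]
MUL     → [42, 42, 14]
PUSH 11 → [42, 42, 14, 11]
POP     → [42, 42, 14]
SWAP    → [42, 14, 42]
ADD     → [42, 56]
ADD     → [98]
PUSH 76 → [98, 76]
POP     → [98]
NEG     → [-98]
NEG     → [98]
POP     → []
PUSH -5 → [-5]
NEG     → [5]
PUSH 73 → [5, 73]
OVER    → [5, 73, 5]
ADD     → [5, 78]
SUB     → [-73]
DUP     → [-73, -73]
POP     → [-73]
NEG     → [73]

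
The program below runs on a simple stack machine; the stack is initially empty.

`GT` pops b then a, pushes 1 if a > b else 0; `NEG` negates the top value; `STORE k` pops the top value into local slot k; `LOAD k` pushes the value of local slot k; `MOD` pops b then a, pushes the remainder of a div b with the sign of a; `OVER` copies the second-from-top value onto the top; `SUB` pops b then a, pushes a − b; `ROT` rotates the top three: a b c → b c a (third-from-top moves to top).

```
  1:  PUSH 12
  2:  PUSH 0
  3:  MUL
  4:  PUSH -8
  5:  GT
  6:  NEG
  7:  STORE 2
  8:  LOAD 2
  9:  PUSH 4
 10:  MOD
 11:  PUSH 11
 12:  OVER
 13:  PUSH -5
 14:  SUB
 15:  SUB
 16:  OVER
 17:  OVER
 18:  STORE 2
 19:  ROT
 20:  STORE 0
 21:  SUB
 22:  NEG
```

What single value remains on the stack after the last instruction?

PUSH 12 -> 12
PUSH 0  -> 12 0
MUL     -> 0
PUSH -8 -> 0 -8
GT      -> 1
NEG     -> -1
STORE 2 -> (empty)
LOAD 2  -> -1
PUSH 4  -> -1 4
MOD     -> -1
PUSH 11 -> -1 11
OVER    -> -1 11 -1
PUSH -5 -> -1 11 -1 -5
SUB     -> -1 11 4
SUB     -> -1 7
OVER    -> -1 7 -1
OVER    -> -1 7 -1 7
STORE 2 -> -1 7 -1
ROT     -> 7 -1 -1
STORE 0 -> 7 -1
SUB     -> 8
NEG     -> -8

-8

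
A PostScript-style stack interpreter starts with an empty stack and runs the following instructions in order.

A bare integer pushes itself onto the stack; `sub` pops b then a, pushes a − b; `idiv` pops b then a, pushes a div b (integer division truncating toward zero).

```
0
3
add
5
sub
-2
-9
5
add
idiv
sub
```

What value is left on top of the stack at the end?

0    : [0]
3    : [0, 3]
add  : [3]
5    : [3, 5]
sub  : [-2]
-2   : [-2, -2]
-9   : [-2, -2, -9]
5    : [-2, -2, -9, 5]
add  : [-2, -2, -4]
idiv : [-2, 0]
sub  : [-2]

-2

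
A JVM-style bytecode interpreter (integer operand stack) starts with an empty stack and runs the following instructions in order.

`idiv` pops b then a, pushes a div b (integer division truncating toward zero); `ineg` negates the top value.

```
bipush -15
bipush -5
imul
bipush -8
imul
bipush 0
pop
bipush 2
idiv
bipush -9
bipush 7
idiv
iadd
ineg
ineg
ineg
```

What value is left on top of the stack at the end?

301

bipush -15 → -15
bipush -5  → -15 -5
imul       → 75
bipush -8  → 75 -8
imul       → -600
bipush 0   → -600 0
pop        → -600
bipush 2   → -600 2
idiv       → -300
bipush -9  → -300 -9
bipush 7   → -300 -9 7
idiv       → -300 -1
iadd       → -301
ineg       → 301
ineg       → -301
ineg       → 301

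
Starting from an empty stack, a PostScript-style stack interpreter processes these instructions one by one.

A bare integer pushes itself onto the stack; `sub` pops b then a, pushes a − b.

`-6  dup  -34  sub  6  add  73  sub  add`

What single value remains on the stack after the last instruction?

-45

-6  : [-6]
dup : [-6, -6]
-34 : [-6, -6, -34]
sub : [-6, 28]
6   : [-6, 28, 6]
add : [-6, 34]
73  : [-6, 34, 73]
sub : [-6, -39]
add : [-45]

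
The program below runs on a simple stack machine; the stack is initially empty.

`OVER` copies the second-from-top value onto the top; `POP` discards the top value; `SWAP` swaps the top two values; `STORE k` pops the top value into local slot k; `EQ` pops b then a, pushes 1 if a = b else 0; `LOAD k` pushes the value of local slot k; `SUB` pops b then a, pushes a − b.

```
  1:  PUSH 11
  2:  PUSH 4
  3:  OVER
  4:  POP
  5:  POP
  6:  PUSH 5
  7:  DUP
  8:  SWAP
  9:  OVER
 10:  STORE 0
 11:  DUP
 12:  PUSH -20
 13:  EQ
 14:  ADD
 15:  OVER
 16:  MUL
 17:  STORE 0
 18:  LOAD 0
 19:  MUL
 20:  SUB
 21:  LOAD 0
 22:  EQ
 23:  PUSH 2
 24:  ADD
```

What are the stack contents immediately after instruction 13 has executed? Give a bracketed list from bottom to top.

PUSH 11  -> [11]
PUSH 4   -> [11, 4]
OVER     -> [11, 4, 11]
POP      -> [11, 4]
POP      -> [11]
PUSH 5   -> [11, 5]
DUP      -> [11, 5, 5]
SWAP     -> [11, 5, 5]
OVER     -> [11, 5, 5, 5]
STORE 0  -> [11, 5, 5]
DUP      -> [11, 5, 5, 5]
PUSH -20 -> [11, 5, 5, 5, -20]
EQ       -> [11, 5, 5, 0]

[11, 5, 5, 0]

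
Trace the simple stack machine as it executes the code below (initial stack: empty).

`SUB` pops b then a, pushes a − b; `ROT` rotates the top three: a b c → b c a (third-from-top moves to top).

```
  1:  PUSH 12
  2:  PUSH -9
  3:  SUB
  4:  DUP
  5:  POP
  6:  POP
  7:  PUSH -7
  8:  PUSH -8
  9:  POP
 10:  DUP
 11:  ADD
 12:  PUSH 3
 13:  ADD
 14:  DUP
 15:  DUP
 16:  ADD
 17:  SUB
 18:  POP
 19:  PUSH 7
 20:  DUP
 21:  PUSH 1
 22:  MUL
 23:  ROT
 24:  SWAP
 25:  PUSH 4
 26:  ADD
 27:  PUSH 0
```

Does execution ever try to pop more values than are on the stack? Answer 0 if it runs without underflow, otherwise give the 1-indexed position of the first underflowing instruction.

23

PUSH 12 → [12]
PUSH -9 → [12, -9]
SUB     → [21]
DUP     → [21, 21]
POP     → [21]
POP     → []
PUSH -7 → [-7]
PUSH -8 → [-7, -8]
POP     → [-7]
DUP     → [-7, -7]
ADD     → [-14]
PUSH 3  → [-14, 3]
ADD     → [-11]
DUP     → [-11, -11]
DUP     → [-11, -11, -11]
ADD     → [-11, -22]
SUB     → [11]
POP     → []
PUSH 7  → [7]
DUP     → [7, 7]
PUSH 1  → [7, 7, 1]
MUL     → [7, 7]
ROT  — needs 3 operands, stack has 2 → underflow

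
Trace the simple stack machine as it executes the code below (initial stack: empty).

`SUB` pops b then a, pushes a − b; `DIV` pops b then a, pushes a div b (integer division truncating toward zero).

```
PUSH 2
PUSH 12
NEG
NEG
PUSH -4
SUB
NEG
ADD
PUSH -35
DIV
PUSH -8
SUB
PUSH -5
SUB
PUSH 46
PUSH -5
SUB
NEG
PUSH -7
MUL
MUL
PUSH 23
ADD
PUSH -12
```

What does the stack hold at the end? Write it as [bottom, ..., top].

PUSH 2   → [2]
PUSH 12  → [2, 12]
NEG      → [2, -12]
NEG      → [2, 12]
PUSH -4  → [2, 12, -4]
SUB      → [2, 16]
NEG      → [2, -16]
ADD      → [-14]
PUSH -35 → [-14, -35]
DIV      → [0]
PUSH -8  → [0, -8]
SUB      → [8]
PUSH -5  → [8, -5]
SUB      → [13]
PUSH 46  → [13, 46]
PUSH -5  → [13, 46, -5]
SUB      → [13, 51]
NEG      → [13, -51]
PUSH -7  → [13, -51, -7]
MUL      → [13, 357]
MUL      → [4641]
PUSH 23  → [4641, 23]
ADD      → [4664]
PUSH -12 → [4664, -12]

[4664, -12]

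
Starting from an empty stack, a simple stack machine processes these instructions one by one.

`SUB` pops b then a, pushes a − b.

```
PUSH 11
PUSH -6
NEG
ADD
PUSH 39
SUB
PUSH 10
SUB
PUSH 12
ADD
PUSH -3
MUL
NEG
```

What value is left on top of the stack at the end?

-60

PUSH 11 : [11]
PUSH -6 : [11, -6]
NEG     : [11, 6]
ADD     : [17]
PUSH 39 : [17, 39]
SUB     : [-22]
PUSH 10 : [-22, 10]
SUB     : [-32]
PUSH 12 : [-32, 12]
ADD     : [-20]
PUSH -3 : [-20, -3]
MUL     : [60]
NEG     : [-60]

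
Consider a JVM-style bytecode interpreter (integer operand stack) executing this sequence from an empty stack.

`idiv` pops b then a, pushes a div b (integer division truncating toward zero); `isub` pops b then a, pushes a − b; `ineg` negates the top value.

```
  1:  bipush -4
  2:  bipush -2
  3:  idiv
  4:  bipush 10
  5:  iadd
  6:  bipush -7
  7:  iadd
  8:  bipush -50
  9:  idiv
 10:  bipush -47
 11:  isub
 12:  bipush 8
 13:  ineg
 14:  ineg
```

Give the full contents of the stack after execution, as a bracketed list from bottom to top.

bipush -4   [-4]
bipush -2   [-4, -2]
idiv        [2]
bipush 10   [2, 10]
iadd        [12]
bipush -7   [12, -7]
iadd        [5]
bipush -50  [5, -50]
idiv        [0]
bipush -47  [0, -47]
isub        [47]
bipush 8    [47, 8]
ineg        [47, -8]
ineg        [47, 8]

[47, 8]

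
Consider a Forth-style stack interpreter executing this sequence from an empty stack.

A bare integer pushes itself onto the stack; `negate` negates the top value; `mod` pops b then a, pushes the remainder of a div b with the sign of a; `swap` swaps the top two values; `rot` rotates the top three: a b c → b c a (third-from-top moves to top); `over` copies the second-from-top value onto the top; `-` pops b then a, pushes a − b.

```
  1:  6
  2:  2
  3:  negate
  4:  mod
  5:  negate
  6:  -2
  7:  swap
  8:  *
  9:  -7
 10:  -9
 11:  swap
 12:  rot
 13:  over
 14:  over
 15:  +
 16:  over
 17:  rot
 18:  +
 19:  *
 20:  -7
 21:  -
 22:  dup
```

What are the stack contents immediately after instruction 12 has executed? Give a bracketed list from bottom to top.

[-9, -7, 0]

6      : [6]
2      : [6, 2]
negate : [6, -2]
mod    : [0]
negate : [0]
-2     : [0, -2]
swap   : [-2, 0]
*      : [0]
-7     : [0, -7]
-9     : [0, -7, -9]
swap   : [0, -9, -7]
rot    : [-9, -7, 0]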